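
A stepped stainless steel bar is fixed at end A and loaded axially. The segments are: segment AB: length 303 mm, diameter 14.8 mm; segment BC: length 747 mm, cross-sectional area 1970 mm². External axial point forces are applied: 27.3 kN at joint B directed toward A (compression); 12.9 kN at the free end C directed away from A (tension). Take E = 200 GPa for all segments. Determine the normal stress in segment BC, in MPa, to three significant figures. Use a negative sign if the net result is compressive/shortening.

6.55 MPa

Internal axial forces (sectioning from the free end, tension +): N_BC = 12.9 kN, N_AB = -14.4 kN.
σ_BC = N_BC/A_BC = 12900/1970 = 6.548 MPa.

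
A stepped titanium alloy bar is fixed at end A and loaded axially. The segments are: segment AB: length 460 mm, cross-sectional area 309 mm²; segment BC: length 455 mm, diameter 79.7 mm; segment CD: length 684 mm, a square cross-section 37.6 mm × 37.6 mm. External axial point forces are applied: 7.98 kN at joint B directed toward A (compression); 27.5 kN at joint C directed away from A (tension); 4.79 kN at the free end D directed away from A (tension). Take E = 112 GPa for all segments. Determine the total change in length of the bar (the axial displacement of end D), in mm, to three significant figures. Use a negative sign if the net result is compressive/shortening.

0.370 mm

Internal axial forces (sectioning from the free end, tension +): N_CD = 4.79 kN, N_BC = 32.29 kN, N_AB = 24.31 kN.
A_BC = 4989 mm².
A_CD = 1414 mm².
δ_AB = 24310·460/(309·112000) = 0.3231 mm
δ_BC = 32290·455/(4989·112000) = 0.02629 mm
δ_CD = 4790·684/(1414·112000) = 0.02069 mm
δ = Σδ_i = 0.3701 mm.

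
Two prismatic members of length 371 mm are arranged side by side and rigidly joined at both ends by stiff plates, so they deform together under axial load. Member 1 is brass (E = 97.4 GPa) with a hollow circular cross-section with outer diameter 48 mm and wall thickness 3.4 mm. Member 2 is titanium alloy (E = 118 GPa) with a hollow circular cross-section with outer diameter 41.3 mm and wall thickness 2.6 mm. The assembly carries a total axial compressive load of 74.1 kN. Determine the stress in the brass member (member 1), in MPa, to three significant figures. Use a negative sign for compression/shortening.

-86.2 MPa

A_1 = 476.4 mm².
A_2 = 316.1 mm².
Equal strain + equilibrium ⇒ each member carries load in proportion to AE: A₁E₁ = 46400000 N, A₂E₂ = 37300000 N, ΣAE = 83700000 N.
σ₁ = P·E₁/ΣAE = -74100·97400/83700000 = -86.23 MPa.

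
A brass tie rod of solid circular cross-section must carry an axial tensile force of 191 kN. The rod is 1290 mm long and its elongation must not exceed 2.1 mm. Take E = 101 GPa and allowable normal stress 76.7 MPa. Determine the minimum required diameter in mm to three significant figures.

56.3 mm

Required area A ≥ P/σ_allow = 191000/76.7 = 2490 mm².
For a solid circular section, d ≥ √(4A/π) = 56.31 mm.
Elongation limit: A ≥ PL/(Eδ_allow) = 191000·1290/(101000·2.1) = 1162 mm² ⇒ d ≥ 38.46 mm.
The stress limit governs.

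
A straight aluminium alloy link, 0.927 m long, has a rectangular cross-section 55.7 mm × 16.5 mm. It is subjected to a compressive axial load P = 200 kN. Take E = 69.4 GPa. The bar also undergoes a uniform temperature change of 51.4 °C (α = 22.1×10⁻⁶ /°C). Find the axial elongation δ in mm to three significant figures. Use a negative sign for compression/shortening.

-1.85 mm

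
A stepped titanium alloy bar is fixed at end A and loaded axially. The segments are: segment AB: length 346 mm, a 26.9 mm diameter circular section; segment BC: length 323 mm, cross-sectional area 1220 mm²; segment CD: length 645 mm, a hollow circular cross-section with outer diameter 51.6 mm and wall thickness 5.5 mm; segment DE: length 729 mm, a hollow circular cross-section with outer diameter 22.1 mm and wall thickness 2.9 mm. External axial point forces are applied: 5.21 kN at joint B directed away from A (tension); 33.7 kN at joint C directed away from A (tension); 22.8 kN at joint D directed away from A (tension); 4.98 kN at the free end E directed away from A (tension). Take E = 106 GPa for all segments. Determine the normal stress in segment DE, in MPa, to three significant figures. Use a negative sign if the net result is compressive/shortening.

28.5 MPa

Internal axial forces (sectioning from the free end, tension +): N_DE = 4.98 kN, N_CD = 27.78 kN, N_BC = 61.48 kN, N_AB = 66.69 kN.
A_DE = 174.9 mm².
σ_DE = N_DE/A_DE = 4980/174.9 = 28.47 MPa.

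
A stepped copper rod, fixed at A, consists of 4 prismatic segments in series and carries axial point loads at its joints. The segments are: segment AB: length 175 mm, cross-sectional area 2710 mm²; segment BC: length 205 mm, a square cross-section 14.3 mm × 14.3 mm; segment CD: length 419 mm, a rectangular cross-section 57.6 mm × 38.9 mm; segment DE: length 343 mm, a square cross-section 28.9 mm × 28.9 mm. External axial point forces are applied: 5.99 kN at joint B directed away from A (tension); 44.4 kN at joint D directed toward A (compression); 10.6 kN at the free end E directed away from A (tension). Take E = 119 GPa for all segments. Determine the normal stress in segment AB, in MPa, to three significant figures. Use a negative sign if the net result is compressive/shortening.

-10.3 MPa

Internal axial forces (sectioning from the free end, tension +): N_DE = 10.6 kN, N_CD = -33.8 kN, N_BC = -33.8 kN, N_AB = -27.81 kN.
σ_AB = N_AB/A_AB = -27810/2710 = -10.26 MPa.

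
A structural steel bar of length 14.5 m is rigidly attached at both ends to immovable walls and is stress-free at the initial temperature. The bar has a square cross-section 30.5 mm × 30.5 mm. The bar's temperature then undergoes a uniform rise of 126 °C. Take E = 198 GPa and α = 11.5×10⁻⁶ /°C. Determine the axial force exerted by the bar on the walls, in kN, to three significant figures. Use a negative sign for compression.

-267 kN

Free thermal expansion αLΔT = 11.5e-6 · 14500 · 126 = 21.01 mm.
The walls impose strain ε = −(21.01)/14500 = -1.4490e-03; σ = Eε = 198000 · -1.4490e-03 = -286.9 MPa.
Wall reaction R = σ·A = -286.9·930.2 = -266900 N = -266.9 kN.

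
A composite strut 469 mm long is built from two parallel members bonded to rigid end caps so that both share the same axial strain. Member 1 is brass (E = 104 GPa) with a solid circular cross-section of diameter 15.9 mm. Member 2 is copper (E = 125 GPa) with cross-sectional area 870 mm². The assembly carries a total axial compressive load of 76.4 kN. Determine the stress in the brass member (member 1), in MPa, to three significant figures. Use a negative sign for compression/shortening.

-61.4 MPa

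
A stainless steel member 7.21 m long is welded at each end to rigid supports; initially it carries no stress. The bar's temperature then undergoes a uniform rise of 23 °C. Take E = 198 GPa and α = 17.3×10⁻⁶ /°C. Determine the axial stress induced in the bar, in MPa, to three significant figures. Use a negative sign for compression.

-78.8 MPa

Free thermal expansion αLΔT = 17.3e-6 · 7210 · 23 = 2.869 mm.
The walls impose strain ε = −(2.869)/7210 = -3.9790e-04; σ = Eε = 198000 · -3.9790e-04 = -78.78 MPa.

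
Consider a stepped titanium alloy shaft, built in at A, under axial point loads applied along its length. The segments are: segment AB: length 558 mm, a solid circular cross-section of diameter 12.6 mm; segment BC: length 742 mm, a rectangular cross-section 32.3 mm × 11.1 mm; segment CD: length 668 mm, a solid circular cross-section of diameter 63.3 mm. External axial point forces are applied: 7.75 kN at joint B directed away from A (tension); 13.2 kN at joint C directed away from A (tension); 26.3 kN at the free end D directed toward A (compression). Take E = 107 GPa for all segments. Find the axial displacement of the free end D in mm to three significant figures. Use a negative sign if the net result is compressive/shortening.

-0.529 mm

Internal axial forces (sectioning from the free end, tension +): N_CD = -26.3 kN, N_BC = -13.1 kN, N_AB = -5.35 kN.
A_AB = 124.7 mm².
A_BC = 358.5 mm².
A_CD = 3147 mm².
δ_AB = -5350·558/(124.7·107000) = -0.2238 mm
δ_BC = -13100·742/(358.5·107000) = -0.2534 mm
δ_CD = -26300·668/(3147·107000) = -0.05217 mm
δ = Σδ_i = -0.5293 mm.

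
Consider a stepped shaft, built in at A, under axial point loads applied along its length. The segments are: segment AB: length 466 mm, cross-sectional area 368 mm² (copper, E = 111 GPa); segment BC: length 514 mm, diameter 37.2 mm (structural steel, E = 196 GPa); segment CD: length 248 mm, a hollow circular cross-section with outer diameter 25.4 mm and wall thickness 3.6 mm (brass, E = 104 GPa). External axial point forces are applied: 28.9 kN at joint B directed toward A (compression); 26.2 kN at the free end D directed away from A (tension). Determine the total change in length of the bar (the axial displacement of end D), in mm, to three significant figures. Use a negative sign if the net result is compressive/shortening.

Internal axial forces (sectioning from the free end, tension +): N_CD = 26.2 kN, N_BC = 26.2 kN, N_AB = -2.7 kN.
A_BC = 1087 mm².
A_CD = 246.6 mm².
δ_AB = -2700·466/(368·111000) = -0.0308 mm
δ_BC = 26200·514/(1087·196000) = 0.06322 mm
δ_CD = 26200·248/(246.6·104000) = 0.2534 mm
δ = Σδ_i = 0.2858 mm.

0.286 mm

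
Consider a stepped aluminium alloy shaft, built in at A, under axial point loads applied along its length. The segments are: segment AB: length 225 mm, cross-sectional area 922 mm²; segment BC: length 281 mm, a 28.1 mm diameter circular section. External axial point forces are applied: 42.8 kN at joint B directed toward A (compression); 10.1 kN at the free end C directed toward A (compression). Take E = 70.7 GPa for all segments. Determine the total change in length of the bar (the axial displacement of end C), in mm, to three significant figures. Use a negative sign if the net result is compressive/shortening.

Internal axial forces (sectioning from the free end, tension +): N_BC = -10.1 kN, N_AB = -52.9 kN.
A_BC = 620.2 mm².
δ_AB = -52900·225/(922·70700) = -0.1826 mm
δ_BC = -10100·281/(620.2·70700) = -0.06473 mm
δ = Σδ_i = -0.2473 mm.

-0.247 mm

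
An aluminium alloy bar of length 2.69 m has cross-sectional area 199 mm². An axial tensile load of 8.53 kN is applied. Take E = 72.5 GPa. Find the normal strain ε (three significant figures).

σ = N/A = 42.86 MPa; ε = σ/E = 42.86/72500 = 5.912e-04.

5.91e-04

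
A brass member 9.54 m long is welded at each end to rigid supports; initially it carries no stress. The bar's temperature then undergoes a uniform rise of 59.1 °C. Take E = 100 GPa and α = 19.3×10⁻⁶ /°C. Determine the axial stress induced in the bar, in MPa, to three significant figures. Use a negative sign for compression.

Free thermal expansion αLΔT = 19.3e-6 · 9540 · 59.1 = 10.88 mm.
The walls impose strain ε = −(10.88)/9540 = -1.1406e-03; σ = Eε = 100000 · -1.1406e-03 = -114.1 MPa.

-114 MPa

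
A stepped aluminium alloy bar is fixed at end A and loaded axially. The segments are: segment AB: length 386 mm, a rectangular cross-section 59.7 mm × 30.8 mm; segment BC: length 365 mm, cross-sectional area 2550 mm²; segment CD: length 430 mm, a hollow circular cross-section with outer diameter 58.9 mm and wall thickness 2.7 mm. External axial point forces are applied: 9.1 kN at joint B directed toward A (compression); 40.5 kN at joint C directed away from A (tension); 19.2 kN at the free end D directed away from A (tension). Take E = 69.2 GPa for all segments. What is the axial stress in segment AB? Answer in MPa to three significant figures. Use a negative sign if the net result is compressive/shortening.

Internal axial forces (sectioning from the free end, tension +): N_CD = 19.2 kN, N_BC = 59.7 kN, N_AB = 50.6 kN.
A_AB = 1839 mm².
σ_AB = N_AB/A_AB = 50600/1839 = 27.52 MPa.

27.5 MPa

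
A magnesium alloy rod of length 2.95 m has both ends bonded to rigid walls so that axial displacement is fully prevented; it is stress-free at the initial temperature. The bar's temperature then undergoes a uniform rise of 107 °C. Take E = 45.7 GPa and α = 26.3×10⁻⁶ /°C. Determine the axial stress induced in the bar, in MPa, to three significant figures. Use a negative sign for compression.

-129 MPa

Free thermal expansion αLΔT = 26.3e-6 · 2950 · 107 = 8.302 mm.
The walls impose strain ε = −(8.302)/2950 = -2.8141e-03; σ = Eε = 45700 · -2.8141e-03 = -128.6 MPa.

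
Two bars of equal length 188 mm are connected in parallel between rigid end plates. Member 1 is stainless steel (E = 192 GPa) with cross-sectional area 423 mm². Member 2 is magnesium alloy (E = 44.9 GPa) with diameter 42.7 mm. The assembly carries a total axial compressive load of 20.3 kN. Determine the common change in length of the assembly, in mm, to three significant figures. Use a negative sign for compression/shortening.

A_2 = 1432 mm².
Equal strain + equilibrium ⇒ each member carries load in proportion to AE: A₁E₁ = 81220000 N, A₂E₂ = 64300000 N, ΣAE = 145500000 N.
δ = PL/ΣAE = -20300·188/145500000 = -0.02623 mm.

-0.0262 mm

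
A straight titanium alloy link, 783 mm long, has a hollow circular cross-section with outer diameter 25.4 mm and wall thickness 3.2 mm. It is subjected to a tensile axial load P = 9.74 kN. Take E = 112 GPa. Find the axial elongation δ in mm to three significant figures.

A = 223.2 mm².
δ_mech = NL/(AE) = 9740·783/(223.2·112000) = 0.3051 mm.

0.305 mm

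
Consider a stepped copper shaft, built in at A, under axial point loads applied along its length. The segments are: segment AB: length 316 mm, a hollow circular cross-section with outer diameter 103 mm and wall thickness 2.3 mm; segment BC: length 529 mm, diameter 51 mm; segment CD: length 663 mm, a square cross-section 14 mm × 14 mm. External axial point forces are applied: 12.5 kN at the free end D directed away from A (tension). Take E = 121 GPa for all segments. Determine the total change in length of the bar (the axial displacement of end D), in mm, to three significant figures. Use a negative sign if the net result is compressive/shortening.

Internal axial forces (sectioning from the free end, tension +): N_CD = 12.5 kN, N_BC = 12.5 kN, N_AB = 12.5 kN.
A_AB = 727.6 mm².
A_BC = 2043 mm².
A_CD = 196 mm².
δ_AB = 12500·316/(727.6·121000) = 0.04486 mm
δ_BC = 12500·529/(2043·121000) = 0.02675 mm
δ_CD = 12500·663/(196·121000) = 0.3494 mm
δ = Σδ_i = 0.4211 mm.

0.421 mm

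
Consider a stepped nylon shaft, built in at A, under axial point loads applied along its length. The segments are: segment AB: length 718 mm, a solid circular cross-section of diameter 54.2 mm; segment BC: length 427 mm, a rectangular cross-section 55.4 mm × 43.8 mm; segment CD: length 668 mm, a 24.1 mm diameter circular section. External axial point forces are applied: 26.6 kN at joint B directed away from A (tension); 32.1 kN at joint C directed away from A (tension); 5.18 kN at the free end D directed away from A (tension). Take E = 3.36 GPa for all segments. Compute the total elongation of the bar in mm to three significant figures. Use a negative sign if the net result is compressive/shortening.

10.1 mm

Internal axial forces (sectioning from the free end, tension +): N_CD = 5.18 kN, N_BC = 37.28 kN, N_AB = 63.88 kN.
A_AB = 2307 mm².
A_BC = 2427 mm².
A_CD = 456.2 mm².
δ_AB = 63880·718/(2307·3360) = 5.916 mm
δ_BC = 37280·427/(2427·3360) = 1.952 mm
δ_CD = 5180·668/(456.2·3360) = 2.258 mm
δ = Σδ_i = 10.13 mm.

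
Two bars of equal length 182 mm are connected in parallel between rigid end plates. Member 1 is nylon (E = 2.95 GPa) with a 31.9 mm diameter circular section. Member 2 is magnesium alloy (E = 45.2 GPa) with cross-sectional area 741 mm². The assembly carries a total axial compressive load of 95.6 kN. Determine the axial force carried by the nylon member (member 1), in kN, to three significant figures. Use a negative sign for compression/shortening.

A_1 = 799.2 mm².
Equal strain + equilibrium ⇒ each member carries load in proportion to AE: A₁E₁ = 2358000 N, A₂E₂ = 33490000 N, ΣAE = 35850000 N.
F₁ = P·A₁E₁/ΣAE = -95600·2358000/35850000 = -6287 N.

-6.29 kN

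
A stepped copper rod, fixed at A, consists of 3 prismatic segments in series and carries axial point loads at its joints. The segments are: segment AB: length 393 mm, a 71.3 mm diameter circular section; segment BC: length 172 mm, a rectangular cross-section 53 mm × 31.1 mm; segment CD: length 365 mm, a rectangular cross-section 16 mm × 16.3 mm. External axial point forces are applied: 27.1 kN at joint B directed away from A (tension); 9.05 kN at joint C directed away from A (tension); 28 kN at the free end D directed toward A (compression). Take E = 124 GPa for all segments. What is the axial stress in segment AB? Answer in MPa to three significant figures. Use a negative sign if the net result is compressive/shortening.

2.04 MPa

Internal axial forces (sectioning from the free end, tension +): N_CD = -28 kN, N_BC = -18.95 kN, N_AB = 8.15 kN.
A_AB = 3993 mm².
σ_AB = N_AB/A_AB = 8150/3993 = 2.041 MPa.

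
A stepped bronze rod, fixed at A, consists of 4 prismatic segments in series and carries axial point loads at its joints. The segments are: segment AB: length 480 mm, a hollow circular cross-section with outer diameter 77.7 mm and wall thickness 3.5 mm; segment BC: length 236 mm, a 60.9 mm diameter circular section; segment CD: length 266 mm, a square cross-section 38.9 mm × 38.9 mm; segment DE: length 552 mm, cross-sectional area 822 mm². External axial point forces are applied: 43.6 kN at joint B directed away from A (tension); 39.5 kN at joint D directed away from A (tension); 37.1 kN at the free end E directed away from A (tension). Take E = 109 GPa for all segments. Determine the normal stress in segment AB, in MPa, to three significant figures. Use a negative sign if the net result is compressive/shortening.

147 MPa

Internal axial forces (sectioning from the free end, tension +): N_DE = 37.1 kN, N_CD = 76.6 kN, N_BC = 76.6 kN, N_AB = 120.2 kN.
A_AB = 815.9 mm².
σ_AB = N_AB/A_AB = 120200/815.9 = 147.3 MPa.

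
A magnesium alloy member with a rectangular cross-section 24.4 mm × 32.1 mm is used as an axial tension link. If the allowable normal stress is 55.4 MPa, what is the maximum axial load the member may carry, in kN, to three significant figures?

43.4 kN

A = 783.2 mm².
P_max = σ_allow · A = 55.4 · 783.2 = 43390 N = 43.39 kN.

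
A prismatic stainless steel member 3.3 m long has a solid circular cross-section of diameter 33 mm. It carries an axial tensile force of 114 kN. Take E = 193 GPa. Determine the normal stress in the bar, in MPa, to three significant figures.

133 MPa

A = 855.3 mm².
σ = N/A = 114000/855.3 = 133.3 MPa.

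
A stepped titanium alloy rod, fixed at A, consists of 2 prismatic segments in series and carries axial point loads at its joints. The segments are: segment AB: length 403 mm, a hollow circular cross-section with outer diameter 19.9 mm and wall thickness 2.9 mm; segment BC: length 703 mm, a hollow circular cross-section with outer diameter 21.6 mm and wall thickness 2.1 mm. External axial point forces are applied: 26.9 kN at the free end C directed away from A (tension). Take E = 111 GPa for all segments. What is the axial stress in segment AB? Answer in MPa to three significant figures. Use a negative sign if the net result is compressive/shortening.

174 MPa

Internal axial forces (sectioning from the free end, tension +): N_BC = 26.9 kN, N_AB = 26.9 kN.
A_AB = 154.9 mm².
σ_AB = N_AB/A_AB = 26900/154.9 = 173.7 MPa.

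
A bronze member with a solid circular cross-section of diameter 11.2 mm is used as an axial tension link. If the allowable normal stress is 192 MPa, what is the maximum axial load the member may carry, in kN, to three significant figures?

18.9 kN

A = 98.52 mm².
P_max = σ_allow · A = 192 · 98.52 = 18920 N = 18.92 kN.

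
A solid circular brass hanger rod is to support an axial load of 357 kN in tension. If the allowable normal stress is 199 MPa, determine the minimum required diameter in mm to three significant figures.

47.8 mm

Required area A ≥ P/σ_allow = 357000/199 = 1794 mm².
For a solid circular section, d ≥ √(4A/π) = 47.79 mm.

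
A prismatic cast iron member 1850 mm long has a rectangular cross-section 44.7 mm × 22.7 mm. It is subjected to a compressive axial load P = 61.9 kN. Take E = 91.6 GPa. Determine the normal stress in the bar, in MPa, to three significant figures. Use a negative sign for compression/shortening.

-61.0 MPa

A = 1015 mm².
σ = N/A = -61900/1015 = -61 MPa.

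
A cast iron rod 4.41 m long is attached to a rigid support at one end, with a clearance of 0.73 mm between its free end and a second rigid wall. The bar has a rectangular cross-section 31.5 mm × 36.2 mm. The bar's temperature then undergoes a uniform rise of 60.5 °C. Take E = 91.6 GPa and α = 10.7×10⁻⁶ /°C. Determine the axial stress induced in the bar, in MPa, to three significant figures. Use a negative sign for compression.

Free thermal expansion αLΔT = 10.7e-6 · 4410 · 60.5 = 2.855 mm.
The walls engage after the gap closes; constrained expansion = 2.855 − 0.73 = 2.125 mm.
The walls impose strain ε = −(2.125)/4410 = -4.8182e-04; σ = Eε = 91600 · -4.8182e-04 = -44.13 MPa.

-44.1 MPa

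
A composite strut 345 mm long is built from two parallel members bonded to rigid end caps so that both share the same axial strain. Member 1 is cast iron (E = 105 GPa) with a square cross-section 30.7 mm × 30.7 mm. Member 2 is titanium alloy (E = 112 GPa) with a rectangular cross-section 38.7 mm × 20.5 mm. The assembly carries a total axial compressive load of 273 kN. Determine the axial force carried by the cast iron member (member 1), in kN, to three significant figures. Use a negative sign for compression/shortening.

A_1 = 942.5 mm².
A_2 = 793.4 mm².
Equal strain + equilibrium ⇒ each member carries load in proportion to AE: A₁E₁ = 98960000 N, A₂E₂ = 88860000 N, ΣAE = 187800000 N.
F₁ = P·A₁E₁/ΣAE = -273000·98960000/187800000 = -143800 N.

-144 kN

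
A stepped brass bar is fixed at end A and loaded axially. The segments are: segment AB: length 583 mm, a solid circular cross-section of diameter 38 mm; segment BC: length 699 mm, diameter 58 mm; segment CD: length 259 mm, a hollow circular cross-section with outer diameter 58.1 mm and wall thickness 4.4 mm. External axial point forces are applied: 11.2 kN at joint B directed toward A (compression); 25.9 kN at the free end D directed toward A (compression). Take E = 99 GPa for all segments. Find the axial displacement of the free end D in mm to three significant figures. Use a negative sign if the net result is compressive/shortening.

-0.353 mm

Internal axial forces (sectioning from the free end, tension +): N_CD = -25.9 kN, N_BC = -25.9 kN, N_AB = -37.1 kN.
A_AB = 1134 mm².
A_BC = 2642 mm².
A_CD = 742.3 mm².
δ_AB = -37100·583/(1134·99000) = -0.1926 mm
δ_BC = -25900·699/(2642·99000) = -0.06921 mm
δ_CD = -25900·259/(742.3·99000) = -0.09128 mm
δ = Σδ_i = -0.3531 mm.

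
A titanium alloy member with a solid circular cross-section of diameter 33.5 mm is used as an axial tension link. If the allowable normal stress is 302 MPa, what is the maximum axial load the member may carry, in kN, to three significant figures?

A = 881.4 mm².
P_max = σ_allow · A = 302 · 881.4 = 266200 N = 266.2 kN.

266 kN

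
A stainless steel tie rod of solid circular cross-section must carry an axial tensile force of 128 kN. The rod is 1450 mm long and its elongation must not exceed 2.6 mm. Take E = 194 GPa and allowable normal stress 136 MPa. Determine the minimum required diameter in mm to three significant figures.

Required area A ≥ P/σ_allow = 128000/136 = 941.2 mm².
For a solid circular section, d ≥ √(4A/π) = 34.62 mm.
Elongation limit: A ≥ PL/(Eδ_allow) = 128000·1450/(194000·2.6) = 368 mm² ⇒ d ≥ 21.64 mm.
The stress limit governs.

34.6 mm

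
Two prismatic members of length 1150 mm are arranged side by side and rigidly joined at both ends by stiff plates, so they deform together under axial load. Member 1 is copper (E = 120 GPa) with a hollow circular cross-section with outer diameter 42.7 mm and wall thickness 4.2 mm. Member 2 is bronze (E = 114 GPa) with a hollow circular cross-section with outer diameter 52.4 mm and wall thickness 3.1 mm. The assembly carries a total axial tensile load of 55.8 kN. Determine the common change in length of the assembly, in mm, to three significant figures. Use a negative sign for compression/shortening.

0.555 mm

A_1 = 508 mm².
A_2 = 480.1 mm².
Equal strain + equilibrium ⇒ each member carries load in proportion to AE: A₁E₁ = 60960000 N, A₂E₂ = 54730000 N, ΣAE = 115700000 N.
δ = PL/ΣAE = 55800·1150/115700000 = 0.5547 mm.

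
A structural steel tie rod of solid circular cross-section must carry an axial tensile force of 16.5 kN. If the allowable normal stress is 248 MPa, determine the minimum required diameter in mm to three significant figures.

9.20 mm

Required area A ≥ P/σ_allow = 16500/248 = 66.53 mm².
For a solid circular section, d ≥ √(4A/π) = 9.204 mm.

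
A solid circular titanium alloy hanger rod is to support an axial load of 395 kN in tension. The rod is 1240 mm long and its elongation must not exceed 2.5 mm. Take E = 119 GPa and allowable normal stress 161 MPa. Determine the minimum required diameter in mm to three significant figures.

Required area A ≥ P/σ_allow = 395000/161 = 2453 mm².
For a solid circular section, d ≥ √(4A/π) = 55.89 mm.
Elongation limit: A ≥ PL/(Eδ_allow) = 395000·1240/(119000·2.5) = 1646 mm² ⇒ d ≥ 45.78 mm.
The stress limit governs.

55.9 mm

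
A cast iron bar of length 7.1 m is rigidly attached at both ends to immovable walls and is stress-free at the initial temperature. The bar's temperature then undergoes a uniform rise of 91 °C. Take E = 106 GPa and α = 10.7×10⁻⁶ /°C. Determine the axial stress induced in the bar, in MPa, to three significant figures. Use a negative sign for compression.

Free thermal expansion αLΔT = 10.7e-6 · 7100 · 91 = 6.913 mm.
The walls impose strain ε = −(6.913)/7100 = -9.7370e-04; σ = Eε = 106000 · -9.7370e-04 = -103.2 MPa.

-103 MPa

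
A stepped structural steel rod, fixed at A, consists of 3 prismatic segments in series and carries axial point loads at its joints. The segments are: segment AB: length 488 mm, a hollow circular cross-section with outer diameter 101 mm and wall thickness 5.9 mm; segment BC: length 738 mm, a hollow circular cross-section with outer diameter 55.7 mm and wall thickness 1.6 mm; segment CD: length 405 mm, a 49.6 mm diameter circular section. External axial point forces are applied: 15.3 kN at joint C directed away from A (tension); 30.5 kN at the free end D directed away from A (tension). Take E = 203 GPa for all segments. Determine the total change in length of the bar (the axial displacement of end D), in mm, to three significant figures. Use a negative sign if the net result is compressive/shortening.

Internal axial forces (sectioning from the free end, tension +): N_CD = 30.5 kN, N_BC = 45.8 kN, N_AB = 45.8 kN.
A_AB = 1763 mm².
A_BC = 271.9 mm².
A_CD = 1932 mm².
δ_AB = 45800·488/(1763·203000) = 0.06246 mm
δ_BC = 45800·738/(271.9·203000) = 0.6123 mm
δ_CD = 30500·405/(1932·203000) = 0.03149 mm
δ = Σδ_i = 0.7062 mm.

0.706 mm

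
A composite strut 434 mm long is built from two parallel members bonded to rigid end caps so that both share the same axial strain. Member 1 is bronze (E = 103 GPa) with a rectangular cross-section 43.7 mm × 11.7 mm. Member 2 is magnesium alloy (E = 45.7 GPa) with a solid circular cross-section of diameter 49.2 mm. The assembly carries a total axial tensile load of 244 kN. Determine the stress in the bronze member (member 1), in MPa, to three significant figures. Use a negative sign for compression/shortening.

180 MPa

A_1 = 511.3 mm².
A_2 = 1901 mm².
Equal strain + equilibrium ⇒ each member carries load in proportion to AE: A₁E₁ = 52660000 N, A₂E₂ = 86880000 N, ΣAE = 139500000 N.
σ₁ = P·E₁/ΣAE = 244000·103000/139500000 = 180.1 MPa.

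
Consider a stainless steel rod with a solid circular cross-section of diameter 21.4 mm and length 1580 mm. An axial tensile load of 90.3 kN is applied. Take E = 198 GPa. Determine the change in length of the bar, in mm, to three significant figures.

2.00 mm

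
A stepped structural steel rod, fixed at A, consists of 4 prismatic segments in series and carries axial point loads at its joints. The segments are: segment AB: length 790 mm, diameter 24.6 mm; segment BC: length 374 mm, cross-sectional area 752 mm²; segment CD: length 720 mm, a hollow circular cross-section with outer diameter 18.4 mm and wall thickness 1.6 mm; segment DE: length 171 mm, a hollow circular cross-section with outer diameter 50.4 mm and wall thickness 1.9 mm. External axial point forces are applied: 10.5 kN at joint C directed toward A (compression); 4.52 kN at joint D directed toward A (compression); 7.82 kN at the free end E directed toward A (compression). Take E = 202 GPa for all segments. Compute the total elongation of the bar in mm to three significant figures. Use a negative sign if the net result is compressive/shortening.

-0.788 mm

Internal axial forces (sectioning from the free end, tension +): N_DE = -7.82 kN, N_CD = -12.34 kN, N_BC = -22.84 kN, N_AB = -22.84 kN.
A_AB = 475.3 mm².
A_CD = 84.45 mm².
A_DE = 289.5 mm².
δ_AB = -22840·790/(475.3·202000) = -0.1879 mm
δ_BC = -22840·374/(752·202000) = -0.05623 mm
δ_CD = -12340·720/(84.45·202000) = -0.5209 mm
δ_DE = -7820·171/(289.5·202000) = -0.02287 mm
δ = Σδ_i = -0.7879 mm.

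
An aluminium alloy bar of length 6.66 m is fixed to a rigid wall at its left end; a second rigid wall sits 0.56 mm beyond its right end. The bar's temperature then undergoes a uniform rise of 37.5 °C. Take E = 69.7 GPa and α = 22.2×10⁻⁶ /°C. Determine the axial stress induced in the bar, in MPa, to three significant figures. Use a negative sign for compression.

Free thermal expansion αLΔT = 22.2e-6 · 6660 · 37.5 = 5.544 mm.
The walls engage after the gap closes; constrained expansion = 5.544 − 0.56 = 4.984 mm.
The walls impose strain ε = −(4.984)/6660 = -7.4842e-04; σ = Eε = 69700 · -7.4842e-04 = -52.16 MPa.

-52.2 MPa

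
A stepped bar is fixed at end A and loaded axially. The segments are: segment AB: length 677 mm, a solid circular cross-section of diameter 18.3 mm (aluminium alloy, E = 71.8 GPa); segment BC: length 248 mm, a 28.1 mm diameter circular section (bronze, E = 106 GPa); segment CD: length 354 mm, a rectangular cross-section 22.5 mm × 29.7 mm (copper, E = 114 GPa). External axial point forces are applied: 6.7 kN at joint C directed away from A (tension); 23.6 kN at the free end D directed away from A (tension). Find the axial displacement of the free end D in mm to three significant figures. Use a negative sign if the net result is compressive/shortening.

1.31 mm

Internal axial forces (sectioning from the free end, tension +): N_CD = 23.6 kN, N_BC = 30.3 kN, N_AB = 30.3 kN.
A_AB = 263 mm².
A_BC = 620.2 mm².
A_CD = 668.2 mm².
δ_AB = 30300·677/(263·71800) = 1.086 mm
δ_BC = 30300·248/(620.2·106000) = 0.1143 mm
δ_CD = 23600·354/(668.2·114000) = 0.1097 mm
δ = Σδ_i = 1.31 mm.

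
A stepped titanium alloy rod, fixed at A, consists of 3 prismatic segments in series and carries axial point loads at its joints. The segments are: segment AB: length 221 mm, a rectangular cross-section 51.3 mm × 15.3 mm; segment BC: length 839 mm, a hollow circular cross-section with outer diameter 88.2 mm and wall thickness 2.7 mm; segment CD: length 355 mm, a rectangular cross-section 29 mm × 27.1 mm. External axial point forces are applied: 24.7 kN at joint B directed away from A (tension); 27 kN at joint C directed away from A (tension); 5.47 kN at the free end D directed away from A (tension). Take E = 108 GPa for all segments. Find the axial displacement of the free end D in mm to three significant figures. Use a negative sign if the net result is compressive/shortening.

0.520 mm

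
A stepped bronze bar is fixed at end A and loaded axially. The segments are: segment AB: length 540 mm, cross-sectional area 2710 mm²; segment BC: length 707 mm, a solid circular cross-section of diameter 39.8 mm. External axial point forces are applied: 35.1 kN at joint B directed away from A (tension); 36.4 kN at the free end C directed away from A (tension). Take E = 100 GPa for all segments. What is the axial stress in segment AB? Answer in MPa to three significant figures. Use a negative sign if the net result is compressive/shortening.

26.4 MPa

Internal axial forces (sectioning from the free end, tension +): N_BC = 36.4 kN, N_AB = 71.5 kN.
σ_AB = N_AB/A_AB = 71500/2710 = 26.38 MPa.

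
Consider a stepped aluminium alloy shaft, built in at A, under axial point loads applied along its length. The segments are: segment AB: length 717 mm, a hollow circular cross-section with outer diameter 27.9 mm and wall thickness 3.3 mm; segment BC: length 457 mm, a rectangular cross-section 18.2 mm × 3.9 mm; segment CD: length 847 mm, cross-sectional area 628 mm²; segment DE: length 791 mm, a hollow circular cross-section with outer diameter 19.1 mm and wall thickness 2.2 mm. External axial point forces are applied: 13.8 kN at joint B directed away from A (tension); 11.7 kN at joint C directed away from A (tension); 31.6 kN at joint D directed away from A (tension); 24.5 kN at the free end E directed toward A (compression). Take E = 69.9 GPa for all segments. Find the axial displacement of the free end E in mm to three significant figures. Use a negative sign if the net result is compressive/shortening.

0.806 mm

Internal axial forces (sectioning from the free end, tension +): N_DE = -24.5 kN, N_CD = 7.1 kN, N_BC = 18.8 kN, N_AB = 32.6 kN.
A_AB = 255 mm².
A_BC = 70.98 mm².
A_DE = 116.8 mm².
δ_AB = 32600·717/(255·69900) = 1.311 mm
δ_BC = 18800·457/(70.98·69900) = 1.732 mm
δ_CD = 7100·847/(628·69900) = 0.137 mm
δ_DE = -24500·791/(116.8·69900) = -2.374 mm
δ = Σδ_i = 0.8062 mm.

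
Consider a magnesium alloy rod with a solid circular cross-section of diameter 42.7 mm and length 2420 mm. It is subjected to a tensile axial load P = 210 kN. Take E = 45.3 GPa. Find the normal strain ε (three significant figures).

A = 1432 mm².
σ = N/A = 146.6 MPa; ε = σ/E = 146.6/45300 = 3.237e-03.

0.00324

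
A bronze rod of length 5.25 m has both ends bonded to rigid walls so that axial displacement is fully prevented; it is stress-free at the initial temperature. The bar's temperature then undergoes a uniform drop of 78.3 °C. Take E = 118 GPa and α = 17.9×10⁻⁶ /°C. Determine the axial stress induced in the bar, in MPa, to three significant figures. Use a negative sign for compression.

165 MPa

Free thermal expansion αLΔT = 17.9e-6 · 5250 · -78.3 = -7.358 mm.
The walls impose strain ε = −(-7.358)/5250 = 1.4016e-03; σ = Eε = 118000 · 1.4016e-03 = 165.4 MPa.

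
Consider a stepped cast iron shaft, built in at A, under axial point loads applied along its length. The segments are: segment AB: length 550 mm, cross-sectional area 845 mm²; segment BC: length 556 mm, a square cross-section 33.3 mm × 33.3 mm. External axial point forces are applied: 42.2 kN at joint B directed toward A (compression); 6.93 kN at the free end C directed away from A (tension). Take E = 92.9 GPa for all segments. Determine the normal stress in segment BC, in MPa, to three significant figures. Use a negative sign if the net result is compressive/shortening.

6.25 MPa

Internal axial forces (sectioning from the free end, tension +): N_BC = 6.93 kN, N_AB = -35.27 kN.
A_BC = 1109 mm².
σ_BC = N_BC/A_BC = 6930/1109 = 6.249 MPa.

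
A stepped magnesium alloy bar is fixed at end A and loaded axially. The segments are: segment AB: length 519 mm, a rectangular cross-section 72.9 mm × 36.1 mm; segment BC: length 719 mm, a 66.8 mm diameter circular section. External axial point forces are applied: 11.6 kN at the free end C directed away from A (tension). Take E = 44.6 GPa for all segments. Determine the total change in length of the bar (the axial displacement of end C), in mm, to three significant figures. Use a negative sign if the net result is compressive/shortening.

0.105 mm

Internal axial forces (sectioning from the free end, tension +): N_BC = 11.6 kN, N_AB = 11.6 kN.
A_AB = 2632 mm².
A_BC = 3505 mm².
δ_AB = 11600·519/(2632·44600) = 0.05129 mm
δ_BC = 11600·719/(3505·44600) = 0.05336 mm
δ = Σδ_i = 0.1047 mm.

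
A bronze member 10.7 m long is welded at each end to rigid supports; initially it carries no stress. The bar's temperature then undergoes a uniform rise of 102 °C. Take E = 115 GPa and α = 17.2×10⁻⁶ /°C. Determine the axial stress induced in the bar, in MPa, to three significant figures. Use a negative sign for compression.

Free thermal expansion αLΔT = 17.2e-6 · 10700 · 102 = 18.77 mm.
The walls impose strain ε = −(18.77)/10700 = -1.7544e-03; σ = Eε = 115000 · -1.7544e-03 = -201.8 MPa.

-202 MPa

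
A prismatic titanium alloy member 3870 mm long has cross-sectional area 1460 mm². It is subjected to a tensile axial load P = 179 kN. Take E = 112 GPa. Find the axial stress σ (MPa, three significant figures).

σ = N/A = 179000/1460 = 122.6 MPa.

123 MPa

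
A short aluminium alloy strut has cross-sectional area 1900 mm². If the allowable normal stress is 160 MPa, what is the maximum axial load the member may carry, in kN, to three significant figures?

304 kN

P_max = σ_allow · A = 160 · 1900 = 304000 N = 304 kN.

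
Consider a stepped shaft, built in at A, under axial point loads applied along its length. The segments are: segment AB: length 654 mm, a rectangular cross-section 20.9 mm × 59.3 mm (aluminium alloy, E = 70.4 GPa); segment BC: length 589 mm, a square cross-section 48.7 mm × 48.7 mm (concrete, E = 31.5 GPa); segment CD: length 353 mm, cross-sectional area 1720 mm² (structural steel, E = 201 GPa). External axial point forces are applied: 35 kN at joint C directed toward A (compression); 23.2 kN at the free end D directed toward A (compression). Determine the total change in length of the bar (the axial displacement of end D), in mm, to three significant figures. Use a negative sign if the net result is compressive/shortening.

-0.919 mm

Internal axial forces (sectioning from the free end, tension +): N_CD = -23.2 kN, N_BC = -58.2 kN, N_AB = -58.2 kN.
A_AB = 1239 mm².
A_BC = 2372 mm².
δ_AB = -58200·654/(1239·70400) = -0.4362 mm
δ_BC = -58200·589/(2372·31500) = -0.4588 mm
δ_CD = -23200·353/(1720·201000) = -0.02369 mm
δ = Σδ_i = -0.9188 mm.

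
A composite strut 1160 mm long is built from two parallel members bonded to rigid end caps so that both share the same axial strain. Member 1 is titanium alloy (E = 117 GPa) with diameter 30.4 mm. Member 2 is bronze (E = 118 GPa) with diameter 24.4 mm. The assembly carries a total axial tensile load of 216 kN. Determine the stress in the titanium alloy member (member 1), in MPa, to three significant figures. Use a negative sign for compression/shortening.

180 MPa

A_1 = 725.8 mm².
A_2 = 467.6 mm².
Equal strain + equilibrium ⇒ each member carries load in proportion to AE: A₁E₁ = 84920000 N, A₂E₂ = 55180000 N, ΣAE = 140100000 N.
σ₁ = P·E₁/ΣAE = 216000·117000/140100000 = 180.4 MPa.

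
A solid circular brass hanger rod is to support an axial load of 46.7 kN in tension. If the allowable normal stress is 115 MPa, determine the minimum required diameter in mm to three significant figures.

22.7 mm

Required area A ≥ P/σ_allow = 46700/115 = 406.1 mm².
For a solid circular section, d ≥ √(4A/π) = 22.74 mm.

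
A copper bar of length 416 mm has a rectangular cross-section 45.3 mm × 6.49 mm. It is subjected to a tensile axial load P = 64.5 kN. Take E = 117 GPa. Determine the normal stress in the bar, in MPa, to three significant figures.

A = 294 mm².
σ = N/A = 64500/294 = 219.4 MPa.

219 MPa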